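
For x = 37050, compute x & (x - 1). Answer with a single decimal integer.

x = 1001000010111010 = 37050
x - 1 = 1001000010111001
AND   = 1001000010111000 = 37048
(x & (x - 1) clears the lowest set bit of x.)

37048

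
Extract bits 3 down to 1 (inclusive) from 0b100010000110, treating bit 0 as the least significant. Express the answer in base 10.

v = 100010000110
Shift right by 1: 10001000011
Mask low 3 bits: 011 = 3

3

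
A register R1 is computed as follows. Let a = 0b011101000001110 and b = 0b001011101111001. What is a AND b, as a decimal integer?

4616

a = 11101000001110
b = 01011101111001
AND → 01001000001000 = 4616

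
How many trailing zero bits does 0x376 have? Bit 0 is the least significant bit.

1

0x376 = 1101110110
Trailing zeros: 1, so the lowest set bit is bit 1 (value 2).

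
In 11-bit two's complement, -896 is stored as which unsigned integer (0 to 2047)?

896 in 11 bits: 01110000000
Invert: 10001111111
Add 1:  10010000000 = 1152
(Check: 2^11 - 896 = 2048 - 896 = 1152.)

1152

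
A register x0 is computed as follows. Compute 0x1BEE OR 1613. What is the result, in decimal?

0x1BEE = 1101111101110
1613 = 0011001001101
 OR → 1111111101111 = 8175

8175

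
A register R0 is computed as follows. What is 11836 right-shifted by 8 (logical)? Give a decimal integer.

11836 = 10111000111100
shift right by 8 → 00000000101110 = 46
(equivalently, floor(11836 / 256))

46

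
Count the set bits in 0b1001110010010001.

n = 1001110010010001
Count the 1s: 1 + 1 + 1 + 1 + 1 + 1 + 1 = 7

7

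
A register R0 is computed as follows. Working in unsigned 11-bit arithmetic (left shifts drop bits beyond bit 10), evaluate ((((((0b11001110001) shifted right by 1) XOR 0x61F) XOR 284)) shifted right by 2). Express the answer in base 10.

0b11001110001 = 11001110001
→ shifted right by 1 → 01100111000 = 824
0x61F = 11000011111
→ XOR → 10100100111 = 1319
284 = 00100011100
→ XOR → 10000111011 = 1083
→ shifted right by 2 → 00100001110 = 270

270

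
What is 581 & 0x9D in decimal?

5

581 = 1001000101
0x9D = 0010011101
AND → 0000000101 = 5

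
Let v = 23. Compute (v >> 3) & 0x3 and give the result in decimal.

2

v = 00000010111
Shift right by 3: 00000010
Mask low 2 bits: 10 = 2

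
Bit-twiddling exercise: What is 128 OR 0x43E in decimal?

128 = 00010000000
0x43E = 10000111110
 OR → 10010111110 = 1214

1214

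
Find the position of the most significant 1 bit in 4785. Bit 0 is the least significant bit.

4785 = 1001010110001
The topmost 1 is at position 12 (since 2^12 = 4096 ≤ 4785 < 8192).

12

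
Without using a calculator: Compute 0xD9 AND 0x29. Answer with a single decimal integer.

9

0xD9 = 11011001
0x29 = 00101001
AND → 00001001 = 9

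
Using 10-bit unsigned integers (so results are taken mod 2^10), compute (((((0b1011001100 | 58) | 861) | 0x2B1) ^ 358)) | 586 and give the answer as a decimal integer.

731

0b1011001100 = 1011001100
58 = 0000111010
→ | → 1011111110 = 766
861 = 1101011101
→ | → 1111111111 = 1023
0x2B1 = 1010110001
→ | → 1111111111 = 1023
358 = 0101100110
→ ^ → 1010011001 = 665
586 = 1001001010
→ | → 1011011011 = 731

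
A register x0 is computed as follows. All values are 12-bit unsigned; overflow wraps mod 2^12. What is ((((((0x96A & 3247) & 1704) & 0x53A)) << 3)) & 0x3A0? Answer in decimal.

0x96A = 100101101010
3247 = 110010101111
→ & → 100000101010 = 2090
1704 = 011010101000
→ & → 000000101000 = 40
0x53A = 010100111010
→ & → 000000101000 = 40
→ << 3 (mod 2^12) → 000101000000 = 320
0x3A0 = 001110100000
→ & → 000100000000 = 256

256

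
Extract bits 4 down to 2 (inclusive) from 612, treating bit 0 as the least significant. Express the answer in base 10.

1

v = 01001100100
Shift right by 2: 010011001
Mask low 3 bits: 001 = 1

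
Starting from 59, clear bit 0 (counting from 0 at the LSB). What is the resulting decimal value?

58

x = 0000111011
bit 0 is currently 1; clear it via x & ~(1 << 0) = x & ~1
→ 0000111010 = 58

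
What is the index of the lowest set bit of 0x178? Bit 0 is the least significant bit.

0x178 = 101111000
Trailing zeros: 3, so the lowest set bit is bit 3 (value 8).

3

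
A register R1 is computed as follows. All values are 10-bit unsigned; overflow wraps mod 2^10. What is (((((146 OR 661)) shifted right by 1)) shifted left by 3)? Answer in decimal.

600

146 = 0010010010
661 = 1010010101
→ OR → 1010010111 = 663
→ shifted right by 1 → 0101001011 = 331
→ shifted left by 3 (mod 2^10) → 1001011000 = 600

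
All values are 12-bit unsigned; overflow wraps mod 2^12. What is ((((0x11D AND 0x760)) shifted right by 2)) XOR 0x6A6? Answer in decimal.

1766

0x11D = 000100011101
0x760 = 011101100000
→ AND → 000100000000 = 256
→ shifted right by 2 → 000001000000 = 64
0x6A6 = 011010100110
→ XOR → 011011100110 = 1766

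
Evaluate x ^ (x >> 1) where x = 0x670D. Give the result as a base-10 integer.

21643

x = 110011100001101 = 26381
x>>1 = 011001110000110
XOR  = 101010010001011 = 21643
(x ^ (x >> 1) gives the standard binary-reflected Gray code of x.)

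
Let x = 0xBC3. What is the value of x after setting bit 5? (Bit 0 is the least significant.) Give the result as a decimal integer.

3043

x = 101111000011
bit 5 is currently 0; set it via x | (1 << 5) = x | 32
→ 101111100011 = 3043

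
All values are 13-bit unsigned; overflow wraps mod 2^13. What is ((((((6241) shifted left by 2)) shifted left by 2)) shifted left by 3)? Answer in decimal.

6241 = 1100001100001
→ shifted left by 2 (mod 2^13) → 0000110000100 = 388
→ shifted left by 2 (mod 2^13) → 0011000010000 = 1552
→ shifted left by 3 (mod 2^13) → 1000010000000 = 4224

4224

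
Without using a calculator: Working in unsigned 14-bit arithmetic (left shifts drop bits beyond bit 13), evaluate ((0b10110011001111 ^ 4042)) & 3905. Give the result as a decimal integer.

0b10110011001111 = 10110011001111
4042 = 00111111001010
→ ^ → 10001100000101 = 8965
3905 = 00111101000001
→ & → 00001100000001 = 769

769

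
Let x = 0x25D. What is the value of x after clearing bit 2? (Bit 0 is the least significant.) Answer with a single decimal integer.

601

x = 001001011101
bit 2 is currently 1; clear it via x & ~(1 << 2) = x & ~4
→ 001001011001 = 601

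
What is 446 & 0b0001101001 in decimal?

446 = 110111110
b = 001101001
AND → 000101000 = 40

40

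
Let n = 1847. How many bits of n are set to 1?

8

1847 = 11100110111
Count the 1s: 1 + 1 + 1 + 1 + 1 + 1 + 1 + 1 = 8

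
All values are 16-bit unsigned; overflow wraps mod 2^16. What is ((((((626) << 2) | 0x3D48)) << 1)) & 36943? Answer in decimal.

626 = 0000001001110010
→ << 2 (mod 2^16) → 0000100111001000 = 2504
0x3D48 = 0011110101001000
→ | → 0011110111001000 = 15816
→ << 1 (mod 2^16) → 0111101110010000 = 31632
36943 = 1001000001001111
→ & → 0001000000000000 = 4096

4096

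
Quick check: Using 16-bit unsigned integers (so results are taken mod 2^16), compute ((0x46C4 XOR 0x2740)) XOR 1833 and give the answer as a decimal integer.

26285

0x46C4 = 0100011011000100
0x2740 = 0010011101000000
→ XOR → 0110000110000100 = 24964
1833 = 0000011100101001
→ XOR → 0110011010101101 = 26285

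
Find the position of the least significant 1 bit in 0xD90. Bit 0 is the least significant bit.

4

0xD90 = 110110010000
Trailing zeros: 4, so the lowest set bit is bit 4 (value 16).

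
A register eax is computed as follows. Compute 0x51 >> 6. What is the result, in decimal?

1

0x51 = 1010001
shift right by 6 → 0000001 = 1
(equivalently, floor(81 / 64))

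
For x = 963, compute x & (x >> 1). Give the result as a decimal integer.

449

x = 1111000011 = 963
x>>1 = 0111100001
AND  = 0111000001 = 449
(x & (x >> 1) has a 1 wherever x has two consecutive 1 bits.)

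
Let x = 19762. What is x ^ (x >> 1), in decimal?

27563

x = 100110100110010 = 19762
x>>1 = 010011010011001
XOR  = 110101110101011 = 27563
(x ^ (x >> 1) gives the standard binary-reflected Gray code of x.)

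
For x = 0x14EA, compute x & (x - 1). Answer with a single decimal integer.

x = 1010011101010 = 5354
x - 1 = 1010011101001
AND   = 1010011101000 = 5352
(x & (x - 1) clears the lowest set bit of x.)

5352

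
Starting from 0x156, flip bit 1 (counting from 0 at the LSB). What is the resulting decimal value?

340

x = 101010110
bit 1 is currently 1; toggle it via x ^ (1 << 1) = x ^ 2
→ 101010100 = 340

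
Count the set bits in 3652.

5

3652 = 111001000100
Count the 1s: 1 + 1 + 1 + 1 + 1 = 5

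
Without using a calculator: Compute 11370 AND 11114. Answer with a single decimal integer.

10346

11370 = 10110001101010
11114 = 10101101101010
AND → 10100001101010 = 10346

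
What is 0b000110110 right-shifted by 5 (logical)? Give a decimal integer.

x = 110110
shift right by 5 → 000001 = 1
(equivalently, floor(54 / 32))

1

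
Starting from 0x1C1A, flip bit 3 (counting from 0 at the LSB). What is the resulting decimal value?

x = 1110000011010
bit 3 is currently 1; toggle it via x ^ (1 << 3) = x ^ 8
→ 1110000010010 = 7186

7186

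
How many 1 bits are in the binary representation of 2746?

7

2746 = 101010111010
Count the 1s: 1 + 1 + 1 + 1 + 1 + 1 + 1 = 7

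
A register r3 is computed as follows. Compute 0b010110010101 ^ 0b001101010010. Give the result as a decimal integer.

a = 10110010101
b = 01101010010
XOR → 11011000111 = 1735

1735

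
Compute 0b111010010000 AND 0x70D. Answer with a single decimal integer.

1536

a = 111010010000
0x70D = 011100001101
AND → 011000000000 = 1536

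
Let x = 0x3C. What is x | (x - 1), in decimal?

x = 111100 = 60
x - 1 = 111011
OR    = 111111 = 63
(x | (x - 1) sets all bits below the lowest set bit.)

63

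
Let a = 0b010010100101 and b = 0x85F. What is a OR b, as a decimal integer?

a = 010010100101
0x85F = 100001011111
 OR → 110011111111 = 3327

3327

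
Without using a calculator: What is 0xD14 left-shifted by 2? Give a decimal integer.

13392

0xD14 = 00110100010100
shift left by 2 → 11010001010000 = 13392
(equivalently, 3348 × 2^2 = 3348 × 4)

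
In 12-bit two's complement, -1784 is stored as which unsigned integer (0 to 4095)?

1784 in 12 bits: 011011111000
Invert: 100100000111
Add 1:  100100001000 = 2312
(Check: 2^12 - 1784 = 4096 - 1784 = 2312.)

2312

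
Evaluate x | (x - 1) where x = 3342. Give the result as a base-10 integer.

x = 110100001110 = 3342
x - 1 = 110100001101
OR    = 110100001111 = 3343
(x | (x - 1) sets all bits below the lowest set bit.)

3343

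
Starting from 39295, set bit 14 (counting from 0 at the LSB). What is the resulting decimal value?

55679

x = 1001100101111111
bit 14 is currently 0; set it via x | (1 << 14) = x | 16384
→ 1101100101111111 = 55679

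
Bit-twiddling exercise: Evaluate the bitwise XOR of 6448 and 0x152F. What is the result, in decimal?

3103

6448 = 1100100110000
0x152F = 1010100101111
XOR → 0110000011111 = 3103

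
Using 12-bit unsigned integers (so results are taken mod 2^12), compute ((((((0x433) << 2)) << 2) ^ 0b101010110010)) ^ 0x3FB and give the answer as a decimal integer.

0x433 = 010000110011
→ << 2 (mod 2^12) → 000011001100 = 204
→ << 2 (mod 2^12) → 001100110000 = 816
0b101010110010 = 101010110010
→ ^ → 100110000010 = 2434
0x3FB = 001111111011
→ ^ → 101001111001 = 2681

2681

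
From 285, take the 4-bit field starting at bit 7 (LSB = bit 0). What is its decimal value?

2

v = 00100011101
Shift right by 7: 0010
Mask low 4 bits: 0010 = 2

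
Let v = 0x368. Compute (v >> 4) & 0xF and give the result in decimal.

6

v = 01101101000
Shift right by 4: 0110110
Mask low 4 bits: 0110 = 6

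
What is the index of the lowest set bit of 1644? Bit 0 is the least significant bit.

1644 = 11001101100
Trailing zeros: 2, so the lowest set bit is bit 2 (value 4).

2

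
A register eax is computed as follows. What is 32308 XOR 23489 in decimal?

32308 = 111111000110100
23489 = 101101111000001
XOR → 010010111110101 = 9717

9717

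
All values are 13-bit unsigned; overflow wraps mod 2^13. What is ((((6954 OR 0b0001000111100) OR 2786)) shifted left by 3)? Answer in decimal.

6954 = 1101100101010
0b0001000111100 = 0001000111100
→ OR → 1101100111110 = 6974
2786 = 0101011100010
→ OR → 1101111111110 = 7166
→ shifted left by 3 (mod 2^13) → 1111111110000 = 8176

8176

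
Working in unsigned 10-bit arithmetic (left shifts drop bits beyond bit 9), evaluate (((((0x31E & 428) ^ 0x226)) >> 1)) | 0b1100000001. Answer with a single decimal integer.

917

0x31E = 1100011110
428 = 0110101100
→ & → 0100001100 = 268
0x226 = 1000100110
→ ^ → 1100101010 = 810
→ >> 1 → 0110010101 = 405
0b1100000001 = 1100000001
→ | → 1110010101 = 917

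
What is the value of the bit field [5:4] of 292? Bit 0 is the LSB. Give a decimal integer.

v = 00100100100
Shift right by 4: 0010010
Mask low 2 bits: 10 = 2

2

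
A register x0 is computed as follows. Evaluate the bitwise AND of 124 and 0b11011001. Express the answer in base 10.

88

124 = 01111100
b = 11011001
AND → 01011000 = 88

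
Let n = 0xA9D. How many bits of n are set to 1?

7

0xA9D = 101010011101
Count the 1s: 1 + 1 + 1 + 1 + 1 + 1 + 1 = 7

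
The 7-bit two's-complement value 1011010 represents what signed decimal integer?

pattern = 1011010 (MSB is 1 ⇒ negative)
Invert: 0100101, add 1 → 0100110 = 38, so the value is -38.
(Equivalently: 90 - 2^7 = 90 - 128 = -38.)

-38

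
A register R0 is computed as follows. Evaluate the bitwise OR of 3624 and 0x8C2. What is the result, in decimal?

3624 = 111000101000
0x8C2 = 100011000010
 OR → 111011101010 = 3818

3818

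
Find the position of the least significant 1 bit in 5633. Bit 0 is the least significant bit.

0

5633 = 1011000000001
Trailing zeros: 0, so the lowest set bit is bit 0 (value 1).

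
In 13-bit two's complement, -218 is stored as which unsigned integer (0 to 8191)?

218 in 13 bits: 0000011011010
Invert: 1111100100101
Add 1:  1111100100110 = 7974
(Check: 2^13 - 218 = 8192 - 218 = 7974.)

7974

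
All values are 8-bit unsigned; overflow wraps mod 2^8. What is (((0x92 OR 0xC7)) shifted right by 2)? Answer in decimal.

0x92 = 10010010
0xC7 = 11000111
→ OR → 11010111 = 215
→ shifted right by 2 → 00110101 = 53

53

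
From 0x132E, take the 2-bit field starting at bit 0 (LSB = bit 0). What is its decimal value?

v = 01001100101110
Shift right by 0: 01001100101110
Mask low 2 bits: 10 = 2

2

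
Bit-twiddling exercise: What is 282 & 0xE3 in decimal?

2

282 = 100011010
0xE3 = 011100011
AND → 000000010 = 2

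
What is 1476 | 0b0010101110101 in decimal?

1476 = 10111000100
b = 10101110101
 OR → 10111110101 = 1525

1525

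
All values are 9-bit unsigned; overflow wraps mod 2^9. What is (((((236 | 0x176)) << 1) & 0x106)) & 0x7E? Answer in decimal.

236 = 011101100
0x176 = 101110110
→ | → 111111110 = 510
→ << 1 (mod 2^9) → 111111100 = 508
0x106 = 100000110
→ & → 100000100 = 260
0x7E = 001111110
→ & → 000000100 = 4

4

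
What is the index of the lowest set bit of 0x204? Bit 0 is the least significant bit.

0x204 = 1000000100
Trailing zeros: 2, so the lowest set bit is bit 2 (value 4).

2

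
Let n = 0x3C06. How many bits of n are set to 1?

6

0x3C06 = 11110000000110
Count the 1s: 1 + 1 + 1 + 1 + 1 + 1 = 6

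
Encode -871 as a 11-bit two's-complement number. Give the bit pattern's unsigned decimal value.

1177

871 in 11 bits: 01101100111
Invert: 10010011000
Add 1:  10010011001 = 1177
(Check: 2^11 - 871 = 2048 - 871 = 1177.)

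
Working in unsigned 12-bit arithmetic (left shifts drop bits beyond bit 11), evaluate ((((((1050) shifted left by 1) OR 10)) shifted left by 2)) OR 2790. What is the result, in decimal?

2814

1050 = 010000011010
→ shifted left by 1 (mod 2^12) → 100000110100 = 2100
10 = 000000001010
→ OR → 100000111110 = 2110
→ shifted left by 2 (mod 2^12) → 000011111000 = 248
2790 = 101011100110
→ OR → 101011111110 = 2814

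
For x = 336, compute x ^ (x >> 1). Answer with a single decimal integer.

504

x = 101010000 = 336
x>>1 = 010101000
XOR  = 111111000 = 504
(x ^ (x >> 1) gives the standard binary-reflected Gray code of x.)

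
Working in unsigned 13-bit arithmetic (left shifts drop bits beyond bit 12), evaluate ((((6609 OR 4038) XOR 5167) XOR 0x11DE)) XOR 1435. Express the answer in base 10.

8125

6609 = 1100111010001
4038 = 0111111000110
→ OR → 1111111010111 = 8151
5167 = 1010000101111
→ XOR → 0101111111000 = 3064
0x11DE = 1000111011110
→ XOR → 1101000100110 = 6694
1435 = 0010110011011
→ XOR → 1111110111101 = 8125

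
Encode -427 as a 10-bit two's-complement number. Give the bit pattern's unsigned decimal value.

427 in 10 bits: 0110101011
Invert: 1001010100
Add 1:  1001010101 = 597
(Check: 2^10 - 427 = 1024 - 427 = 597.)

597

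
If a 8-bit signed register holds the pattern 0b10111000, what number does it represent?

-72

pattern = 10111000 (MSB is 1 ⇒ negative)
Invert: 01000111, add 1 → 01001000 = 72, so the value is -72.
(Equivalently: 184 - 2^8 = 184 - 256 = -72.)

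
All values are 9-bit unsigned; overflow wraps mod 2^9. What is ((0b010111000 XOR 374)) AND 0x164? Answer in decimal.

324

0b010111000 = 010111000
374 = 101110110
→ XOR → 111001110 = 462
0x164 = 101100100
→ AND → 101000100 = 324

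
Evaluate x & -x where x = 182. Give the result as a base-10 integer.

x = 10110110 = 182
-x (two's complement) = …01001010
AND   = 00000010 = 2
(x & -x isolates the lowest set bit of x.)

2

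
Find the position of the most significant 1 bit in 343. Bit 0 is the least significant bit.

343 = 101010111
The topmost 1 is at position 8 (since 2^8 = 256 ≤ 343 < 512).

8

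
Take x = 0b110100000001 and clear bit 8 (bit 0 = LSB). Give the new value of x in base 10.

x = 110100000001
bit 8 is currently 1; clear it via x & ~(1 << 8) = x & ~256
→ 110000000001 = 3073

3073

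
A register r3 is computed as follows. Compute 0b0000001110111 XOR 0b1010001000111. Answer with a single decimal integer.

a = 0000001110111
b = 1010001000111
XOR → 1010000110000 = 5168

5168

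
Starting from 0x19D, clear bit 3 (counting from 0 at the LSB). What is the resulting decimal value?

405

x = 110011101
bit 3 is currently 1; clear it via x & ~(1 << 3) = x & ~8
→ 110010101 = 405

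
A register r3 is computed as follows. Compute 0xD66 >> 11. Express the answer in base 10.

1

0xD66 = 110101100110
shift right by 11 → 000000000001 = 1
(equivalently, floor(3430 / 2048))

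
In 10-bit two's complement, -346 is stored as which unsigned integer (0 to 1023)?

346 in 10 bits: 0101011010
Invert: 1010100101
Add 1:  1010100110 = 678
(Check: 2^10 - 346 = 1024 - 346 = 678.)

678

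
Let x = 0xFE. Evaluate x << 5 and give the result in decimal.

0xFE = 0000011111110
shift left by 5 → 1111111000000 = 8128
(equivalently, 254 × 2^5 = 254 × 32)

8128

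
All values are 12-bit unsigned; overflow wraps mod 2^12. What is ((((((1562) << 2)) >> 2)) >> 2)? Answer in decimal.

134

1562 = 011000011010
→ << 2 (mod 2^12) → 100001101000 = 2152
→ >> 2 → 001000011010 = 538
→ >> 2 → 000010000110 = 134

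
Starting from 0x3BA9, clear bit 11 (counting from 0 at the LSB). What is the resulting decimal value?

x = 011101110101001
bit 11 is currently 1; clear it via x & ~(1 << 11) = x & ~2048
→ 011001110101001 = 13225

13225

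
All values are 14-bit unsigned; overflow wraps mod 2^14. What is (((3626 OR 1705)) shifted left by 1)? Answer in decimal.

7510

3626 = 00111000101010
1705 = 00011010101001
→ OR → 00111010101011 = 3755
→ shifted left by 1 (mod 2^14) → 01110101010110 = 7510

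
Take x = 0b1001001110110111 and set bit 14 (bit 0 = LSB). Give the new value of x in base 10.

54199

x = 1001001110110111
bit 14 is currently 0; set it via x | (1 << 14) = x | 16384
→ 1101001110110111 = 54199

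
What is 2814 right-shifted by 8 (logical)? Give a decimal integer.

10

2814 = 101011111110
shift right by 8 → 000000001010 = 10
(equivalently, floor(2814 / 256))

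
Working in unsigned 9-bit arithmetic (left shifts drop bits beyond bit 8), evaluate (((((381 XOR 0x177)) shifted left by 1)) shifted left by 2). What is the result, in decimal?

80

381 = 101111101
0x177 = 101110111
→ XOR → 000001010 = 10
→ shifted left by 1 (mod 2^9) → 000010100 = 20
→ shifted left by 2 (mod 2^9) → 001010000 = 80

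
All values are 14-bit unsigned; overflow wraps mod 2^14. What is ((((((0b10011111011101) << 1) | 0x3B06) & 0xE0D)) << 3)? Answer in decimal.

0b10011111011101 = 10011111011101
→ << 1 (mod 2^14) → 00111110111010 = 4026
0x3B06 = 11101100000110
→ | → 11111110111110 = 16318
0xE0D = 00111000001101
→ & → 00111000001100 = 3596
→ << 3 (mod 2^14) → 11000001100000 = 12384

12384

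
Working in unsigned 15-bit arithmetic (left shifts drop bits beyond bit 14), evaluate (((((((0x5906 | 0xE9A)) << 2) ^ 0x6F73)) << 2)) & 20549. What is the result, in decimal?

16388

0x5906 = 101100100000110
0xE9A = 000111010011010
→ | → 101111110011110 = 24478
→ << 2 (mod 2^15) → 111111001111000 = 32376
0x6F73 = 110111101110011
→ ^ → 001000100001011 = 4363
→ << 2 (mod 2^15) → 100010000101100 = 17452
20549 = 101000001000101
→ & → 100000000000100 = 16388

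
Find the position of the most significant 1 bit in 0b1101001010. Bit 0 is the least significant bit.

0b1101001010 = 1101001010
The topmost 1 is at position 9 (since 2^9 = 512 ≤ 842 < 1024).

9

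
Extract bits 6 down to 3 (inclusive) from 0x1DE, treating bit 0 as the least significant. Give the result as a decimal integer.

11

v = 111011110
Shift right by 3: 111011
Mask low 4 bits: 1011 = 11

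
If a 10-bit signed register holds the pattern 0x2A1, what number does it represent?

pattern = 1010100001 (MSB is 1 ⇒ negative)
Invert: 0101011110, add 1 → 0101011111 = 351, so the value is -351.
(Equivalently: 673 - 2^10 = 673 - 1024 = -351.)

-351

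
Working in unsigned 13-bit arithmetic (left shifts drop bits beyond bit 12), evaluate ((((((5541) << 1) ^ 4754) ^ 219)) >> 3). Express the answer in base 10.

800

5541 = 1010110100101
→ << 1 (mod 2^13) → 0101101001010 = 2890
4754 = 1001010010010
→ ^ → 1100111011000 = 6616
219 = 0000011011011
→ ^ → 1100100000011 = 6403
→ >> 3 → 0001100100000 = 800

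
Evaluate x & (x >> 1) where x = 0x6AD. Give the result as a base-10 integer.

516

x = 11010101101 = 1709
x>>1 = 01101010110
AND  = 01000000100 = 516
(x & (x >> 1) has a 1 wherever x has two consecutive 1 bits.)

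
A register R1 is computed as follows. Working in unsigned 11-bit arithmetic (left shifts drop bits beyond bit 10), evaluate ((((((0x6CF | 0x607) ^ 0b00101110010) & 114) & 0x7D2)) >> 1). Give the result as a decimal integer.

0x6CF = 11011001111
0x607 = 11000000111
→ | → 11011001111 = 1743
0b00101110010 = 00101110010
→ ^ → 11110111101 = 1981
114 = 00001110010
→ & → 00000110000 = 48
0x7D2 = 11111010010
→ & → 00000010000 = 16
→ >> 1 → 00000001000 = 8

8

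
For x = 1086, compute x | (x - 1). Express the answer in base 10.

1087

x = 10000111110 = 1086
x - 1 = 10000111101
OR    = 10000111111 = 1087
(x | (x - 1) sets all bits below the lowest set bit.)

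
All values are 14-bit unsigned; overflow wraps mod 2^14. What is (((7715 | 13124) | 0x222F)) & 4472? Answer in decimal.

7715 = 01111000100011
13124 = 11001101000100
→ | → 11111101100111 = 16231
0x222F = 10001000101111
→ | → 11111101101111 = 16239
4472 = 01000101111000
→ & → 01000101101000 = 4456

4456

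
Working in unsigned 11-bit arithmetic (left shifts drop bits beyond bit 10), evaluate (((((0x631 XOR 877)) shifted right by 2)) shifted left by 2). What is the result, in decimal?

0x631 = 11000110001
877 = 01101101101
→ XOR → 10101011100 = 1372
→ shifted right by 2 → 00101010111 = 343
→ shifted left by 2 (mod 2^11) → 10101011100 = 1372

1372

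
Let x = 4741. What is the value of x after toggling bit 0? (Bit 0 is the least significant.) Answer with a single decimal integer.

4740

x = 1001010000101
bit 0 is currently 1; toggle it via x ^ (1 << 0) = x ^ 1
→ 1001010000100 = 4740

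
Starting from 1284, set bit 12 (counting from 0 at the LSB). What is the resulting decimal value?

x = 0010100000100
bit 12 is currently 0; set it via x | (1 << 12) = x | 4096
→ 1010100000100 = 5380

5380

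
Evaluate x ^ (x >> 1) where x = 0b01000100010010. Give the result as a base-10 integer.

6555

x = 1000100010010 = 4370
x>>1 = 0100010001001
XOR  = 1100110011011 = 6555
(x ^ (x >> 1) gives the standard binary-reflected Gray code of x.)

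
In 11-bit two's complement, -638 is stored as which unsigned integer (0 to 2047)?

638 in 11 bits: 01001111110
Invert: 10110000001
Add 1:  10110000010 = 1410
(Check: 2^11 - 638 = 2048 - 638 = 1410.)

1410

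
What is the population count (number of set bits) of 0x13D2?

0x13D2 = 1001111010010
Count the 1s: 1 + 1 + 1 + 1 + 1 + 1 + 1 = 7

7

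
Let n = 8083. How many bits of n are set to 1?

9

8083 = 1111110010011
Count the 1s: 1 + 1 + 1 + 1 + 1 + 1 + 1 + 1 + 1 = 9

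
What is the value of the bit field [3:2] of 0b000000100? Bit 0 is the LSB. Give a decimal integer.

v = 000000100
Shift right by 2: 0000001
Mask low 2 bits: 01 = 1

1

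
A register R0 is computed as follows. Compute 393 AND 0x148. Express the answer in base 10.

393 = 110001001
0x148 = 101001000
AND → 100001000 = 264

264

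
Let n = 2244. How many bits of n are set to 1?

4

2244 = 100011000100
Count the 1s: 1 + 1 + 1 + 1 = 4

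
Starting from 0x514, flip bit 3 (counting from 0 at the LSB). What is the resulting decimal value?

1308

x = 0010100010100
bit 3 is currently 0; toggle it via x ^ (1 << 3) = x ^ 8
→ 0010100011100 = 1308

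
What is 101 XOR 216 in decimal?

101 = 01100101
216 = 11011000
XOR → 10111101 = 189

189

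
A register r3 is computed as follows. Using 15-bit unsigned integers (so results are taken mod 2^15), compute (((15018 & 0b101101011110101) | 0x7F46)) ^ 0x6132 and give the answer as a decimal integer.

15018 = 011101010101010
0b101101011110101 = 101101011110101
→ & → 001101010100000 = 6816
0x7F46 = 111111101000110
→ | → 111111111100110 = 32742
0x6132 = 110000100110010
→ ^ → 001111011010100 = 7892

7892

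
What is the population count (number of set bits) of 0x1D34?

7

0x1D34 = 1110100110100
Count the 1s: 1 + 1 + 1 + 1 + 1 + 1 + 1 = 7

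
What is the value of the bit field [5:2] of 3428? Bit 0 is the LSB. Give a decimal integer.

v = 110101100100
Shift right by 2: 1101011001
Mask low 4 bits: 1001 = 9

9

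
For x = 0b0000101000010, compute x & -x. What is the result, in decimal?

2

x = 101000010 = 322
-x (two's complement) = …010111110
AND   = 000000010 = 2
(x & -x isolates the lowest set bit of x.)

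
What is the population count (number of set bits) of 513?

2

513 = 1000000001
Count the 1s: 1 + 1 = 2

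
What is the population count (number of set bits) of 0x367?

0x367 = 1101100111
Count the 1s: 1 + 1 + 1 + 1 + 1 + 1 + 1 = 7

7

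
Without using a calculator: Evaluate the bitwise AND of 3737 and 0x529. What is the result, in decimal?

3737 = 111010011001
0x529 = 010100101001
AND → 010000001001 = 1033

1033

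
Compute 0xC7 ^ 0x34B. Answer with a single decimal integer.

0xC7 = 0011000111
0x34B = 1101001011
XOR → 1110001100 = 908

908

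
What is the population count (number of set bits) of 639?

8

639 = 1001111111
Count the 1s: 1 + 1 + 1 + 1 + 1 + 1 + 1 + 1 = 8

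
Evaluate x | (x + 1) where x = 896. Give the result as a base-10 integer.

x = 1110000000 = 896
x + 1 = 1110000001
OR    = 1110000001 = 897
(x | (x + 1) sets the lowest cleared bit.)

897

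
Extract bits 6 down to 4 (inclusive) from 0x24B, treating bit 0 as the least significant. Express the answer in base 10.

4

v = 01001001011
Shift right by 4: 0100100
Mask low 3 bits: 100 = 4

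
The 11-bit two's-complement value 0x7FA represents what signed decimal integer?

pattern = 11111111010 (MSB is 1 ⇒ negative)
Invert: 00000000101, add 1 → 00000000110 = 6, so the value is -6.
(Equivalently: 2042 - 2^11 = 2042 - 2048 = -6.)

-6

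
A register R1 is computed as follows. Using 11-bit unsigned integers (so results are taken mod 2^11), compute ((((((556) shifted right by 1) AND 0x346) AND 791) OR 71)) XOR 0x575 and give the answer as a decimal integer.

556 = 01000101100
→ shifted right by 1 → 00100010110 = 278
0x346 = 01101000110
→ AND → 00100000110 = 262
791 = 01100010111
→ AND → 00100000110 = 262
71 = 00001000111
→ OR → 00101000111 = 327
0x575 = 10101110101
→ XOR → 10000110010 = 1074

1074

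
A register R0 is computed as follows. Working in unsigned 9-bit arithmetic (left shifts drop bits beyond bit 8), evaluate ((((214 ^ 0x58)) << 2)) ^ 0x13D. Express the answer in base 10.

261

214 = 011010110
0x58 = 001011000
→ ^ → 010001110 = 142
→ << 2 (mod 2^9) → 000111000 = 56
0x13D = 100111101
→ ^ → 100000101 = 261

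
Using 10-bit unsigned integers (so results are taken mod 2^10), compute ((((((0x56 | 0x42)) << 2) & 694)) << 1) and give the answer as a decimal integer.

32

0x56 = 0001010110
0x42 = 0001000010
→ | → 0001010110 = 86
→ << 2 (mod 2^10) → 0101011000 = 344
694 = 1010110110
→ & → 0000010000 = 16
→ << 1 (mod 2^10) → 0000100000 = 32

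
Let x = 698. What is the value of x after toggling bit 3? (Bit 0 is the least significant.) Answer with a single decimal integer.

x = 001010111010
bit 3 is currently 1; toggle it via x ^ (1 << 3) = x ^ 8
→ 001010110010 = 690

690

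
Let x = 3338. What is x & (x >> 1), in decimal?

x = 110100001010 = 3338
x>>1 = 011010000101
AND  = 010000000000 = 1024
(x & (x >> 1) has a 1 wherever x has two consecutive 1 bits.)

1024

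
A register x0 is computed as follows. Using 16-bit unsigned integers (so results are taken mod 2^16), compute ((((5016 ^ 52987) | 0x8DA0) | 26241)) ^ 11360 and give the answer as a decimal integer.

5016 = 0001001110011000
52987 = 1100111011111011
→ ^ → 1101110101100011 = 56675
0x8DA0 = 1000110110100000
→ | → 1101110111100011 = 56803
26241 = 0110011010000001
→ | → 1111111111100011 = 65507
11360 = 0010110001100000
→ ^ → 1101001110000011 = 54147

54147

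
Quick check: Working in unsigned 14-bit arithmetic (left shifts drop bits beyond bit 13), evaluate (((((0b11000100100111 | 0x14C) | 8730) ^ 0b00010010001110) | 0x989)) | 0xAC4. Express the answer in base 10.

0b11000100100111 = 11000100100111
0x14C = 00000101001100
→ | → 11000101101111 = 12655
8730 = 10001000011010
→ | → 11001101111111 = 13183
0b00010010001110 = 00010010001110
→ ^ → 11011111110001 = 14321
0x989 = 00100110001001
→ | → 11111111111001 = 16377
0xAC4 = 00101011000100
→ | → 11111111111101 = 16381

16381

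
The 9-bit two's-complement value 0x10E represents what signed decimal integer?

pattern = 100001110 (MSB is 1 ⇒ negative)
Invert: 011110001, add 1 → 011110010 = 242, so the value is -242.
(Equivalently: 270 - 2^9 = 270 - 512 = -242.)

-242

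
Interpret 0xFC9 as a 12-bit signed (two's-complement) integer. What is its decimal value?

-55

pattern = 111111001001 (MSB is 1 ⇒ negative)
Invert: 000000110110, add 1 → 000000110111 = 55, so the value is -55.
(Equivalently: 4041 - 2^12 = 4041 - 4096 = -55.)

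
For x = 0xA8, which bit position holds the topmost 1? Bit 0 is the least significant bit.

7

0xA8 = 10101000
The topmost 1 is at position 7 (since 2^7 = 128 ≤ 168 < 256).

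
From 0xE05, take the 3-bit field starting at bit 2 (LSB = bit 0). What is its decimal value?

1

v = 111000000101
Shift right by 2: 1110000001
Mask low 3 bits: 001 = 1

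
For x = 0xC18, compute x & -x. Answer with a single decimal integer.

8

x = 110000011000 = 3096
-x (two's complement) = …001111101000
AND   = 000000001000 = 8
(x & -x isolates the lowest set bit of x.)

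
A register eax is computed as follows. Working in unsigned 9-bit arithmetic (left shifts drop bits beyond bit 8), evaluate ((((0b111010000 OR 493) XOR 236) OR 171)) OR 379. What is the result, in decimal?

0b111010000 = 111010000
493 = 111101101
→ OR → 111111101 = 509
236 = 011101100
→ XOR → 100010001 = 273
171 = 010101011
→ OR → 110111011 = 443
379 = 101111011
→ OR → 111111011 = 507

507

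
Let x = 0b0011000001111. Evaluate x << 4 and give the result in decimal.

24816

x = 000011000001111
shift left by 4 → 110000011110000 = 24816
(equivalently, 1551 × 2^4 = 1551 × 16)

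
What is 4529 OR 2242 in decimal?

6643

4529 = 1000110110001
2242 = 0100011000010
 OR → 1100111110011 = 6643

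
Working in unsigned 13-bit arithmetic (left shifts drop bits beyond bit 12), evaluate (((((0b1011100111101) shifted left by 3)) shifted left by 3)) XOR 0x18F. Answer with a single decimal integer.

0b1011100111101 = 1011100111101
→ shifted left by 3 (mod 2^13) → 1100111101000 = 6632
→ shifted left by 3 (mod 2^13) → 0111101000000 = 3904
0x18F = 0000110001111
→ XOR → 0111011001111 = 3791

3791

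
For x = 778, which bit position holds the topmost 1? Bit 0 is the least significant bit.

778 = 1100001010
The topmost 1 is at position 9 (since 2^9 = 512 ≤ 778 < 1024).

9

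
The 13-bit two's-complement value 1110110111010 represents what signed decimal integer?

-582

pattern = 1110110111010 (MSB is 1 ⇒ negative)
Invert: 0001001000101, add 1 → 0001001000110 = 582, so the value is -582.
(Equivalently: 7610 - 2^13 = 7610 - 8192 = -582.)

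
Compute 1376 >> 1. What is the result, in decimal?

1376 = 10101100000
shift right by 1 → 01010110000 = 688
(equivalently, floor(1376 / 2))

688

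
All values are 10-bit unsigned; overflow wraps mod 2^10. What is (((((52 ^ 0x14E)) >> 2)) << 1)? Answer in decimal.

52 = 0000110100
0x14E = 0101001110
→ ^ → 0101111010 = 378
→ >> 2 → 0001011110 = 94
→ << 1 (mod 2^10) → 0010111100 = 188

188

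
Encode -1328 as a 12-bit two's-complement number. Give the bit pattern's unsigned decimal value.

2768

1328 in 12 bits: 010100110000
Invert: 101011001111
Add 1:  101011010000 = 2768
(Check: 2^12 - 1328 = 4096 - 1328 = 2768.)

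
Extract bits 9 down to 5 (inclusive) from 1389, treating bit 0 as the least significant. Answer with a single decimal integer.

11

v = 010101101101
Shift right by 5: 0101011
Mask low 5 bits: 01011 = 11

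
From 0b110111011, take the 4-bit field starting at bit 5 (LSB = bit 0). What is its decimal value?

v = 110111011
Shift right by 5: 1101
Mask low 4 bits: 1101 = 13

13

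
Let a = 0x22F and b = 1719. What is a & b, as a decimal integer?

551

0x22F = 01000101111
1719 = 11010110111
AND → 01000100111 = 551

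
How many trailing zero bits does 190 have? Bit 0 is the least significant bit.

190 = 10111110
Trailing zeros: 1, so the lowest set bit is bit 1 (value 2).

1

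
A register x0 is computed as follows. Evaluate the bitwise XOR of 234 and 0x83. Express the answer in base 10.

234 = 11101010
0x83 = 10000011
XOR → 01101001 = 105

105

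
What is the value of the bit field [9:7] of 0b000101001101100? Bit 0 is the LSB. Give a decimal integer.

v = 000101001101100
Shift right by 7: 00010100
Mask low 3 bits: 100 = 4

4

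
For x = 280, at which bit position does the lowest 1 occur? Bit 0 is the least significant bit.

3

280 = 100011000
Trailing zeros: 3, so the lowest set bit is bit 3 (value 8).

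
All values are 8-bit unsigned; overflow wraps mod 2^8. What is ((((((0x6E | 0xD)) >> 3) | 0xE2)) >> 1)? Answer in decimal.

119

0x6E = 01101110
0xD = 00001101
→ | → 01101111 = 111
→ >> 3 → 00001101 = 13
0xE2 = 11100010
→ | → 11101111 = 239
→ >> 1 → 01110111 = 119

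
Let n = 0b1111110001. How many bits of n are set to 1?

7

n = 1111110001
Count the 1s: 1 + 1 + 1 + 1 + 1 + 1 + 1 = 7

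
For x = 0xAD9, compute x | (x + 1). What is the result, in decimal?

2779

x = 101011011001 = 2777
x + 1 = 101011011010
OR    = 101011011011 = 2779
(x | (x + 1) sets the lowest cleared bit.)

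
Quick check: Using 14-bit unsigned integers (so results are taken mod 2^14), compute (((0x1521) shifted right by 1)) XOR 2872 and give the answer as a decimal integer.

0x1521 = 01010100100001
→ shifted right by 1 → 00101010010000 = 2704
2872 = 00101100111000
→ XOR → 00000110101000 = 424

424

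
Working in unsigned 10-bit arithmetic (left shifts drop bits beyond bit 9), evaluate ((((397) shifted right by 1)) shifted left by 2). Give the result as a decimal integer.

397 = 0110001101
→ shifted right by 1 → 0011000110 = 198
→ shifted left by 2 (mod 2^10) → 1100011000 = 792

792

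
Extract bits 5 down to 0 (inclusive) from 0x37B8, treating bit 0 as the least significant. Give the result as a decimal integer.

v = 011011110111000
Shift right by 0: 011011110111000
Mask low 6 bits: 111000 = 56

56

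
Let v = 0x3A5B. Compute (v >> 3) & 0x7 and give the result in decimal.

3

v = 0011101001011011
Shift right by 3: 0011101001011
Mask low 3 bits: 011 = 3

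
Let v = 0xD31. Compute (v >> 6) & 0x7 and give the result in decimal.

v = 110100110001
Shift right by 6: 110100
Mask low 3 bits: 100 = 4

4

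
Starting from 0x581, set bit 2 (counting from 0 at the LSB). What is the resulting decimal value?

1413

x = 10110000001
bit 2 is currently 0; set it via x | (1 << 2) = x | 4
→ 10110000101 = 1413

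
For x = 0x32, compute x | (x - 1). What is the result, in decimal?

51

x = 110010 = 50
x - 1 = 110001
OR    = 110011 = 51
(x | (x - 1) sets all bits below the lowest set bit.)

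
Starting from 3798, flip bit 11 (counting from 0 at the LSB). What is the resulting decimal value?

1750

x = 0111011010110
bit 11 is currently 1; toggle it via x ^ (1 << 11) = x ^ 2048
→ 0011011010110 = 1750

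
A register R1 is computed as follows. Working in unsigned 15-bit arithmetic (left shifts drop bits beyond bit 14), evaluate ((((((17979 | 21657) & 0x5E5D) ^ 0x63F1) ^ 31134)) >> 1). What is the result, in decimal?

17979 = 100011000111011
21657 = 101010010011001
→ | → 101011010111011 = 22203
0x5E5D = 101111001011101
→ & → 101011000011001 = 22041
0x63F1 = 110001111110001
→ ^ → 011010111101000 = 13800
31134 = 111100110011110
→ ^ → 100110001110110 = 19574
→ >> 1 → 010011000111011 = 9787

9787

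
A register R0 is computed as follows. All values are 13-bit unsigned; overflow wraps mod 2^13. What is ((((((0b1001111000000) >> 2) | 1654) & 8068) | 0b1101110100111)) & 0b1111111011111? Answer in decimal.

0b1001111000000 = 1001111000000
→ >> 2 → 0010011110000 = 1264
1654 = 0011001110110
→ | → 0011011110110 = 1782
8068 = 1111110000100
→ & → 0011010000100 = 1668
0b1101110100111 = 1101110100111
→ | → 1111110100111 = 8103
0b1111111011111 = 1111111011111
→ & → 1111110000111 = 8071

8071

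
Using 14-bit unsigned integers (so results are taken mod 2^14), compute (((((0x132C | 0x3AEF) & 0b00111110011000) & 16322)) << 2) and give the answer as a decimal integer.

0x132C = 01001100101100
0x3AEF = 11101011101111
→ | → 11101111101111 = 15343
0b00111110011000 = 00111110011000
→ & → 00101110001000 = 2952
16322 = 11111111000010
→ & → 00101110000000 = 2944
→ << 2 (mod 2^14) → 10111000000000 = 11776

11776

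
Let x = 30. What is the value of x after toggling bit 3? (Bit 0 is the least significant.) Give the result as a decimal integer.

22

x = 0000011110
bit 3 is currently 1; toggle it via x ^ (1 << 3) = x ^ 8
→ 0000010110 = 22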